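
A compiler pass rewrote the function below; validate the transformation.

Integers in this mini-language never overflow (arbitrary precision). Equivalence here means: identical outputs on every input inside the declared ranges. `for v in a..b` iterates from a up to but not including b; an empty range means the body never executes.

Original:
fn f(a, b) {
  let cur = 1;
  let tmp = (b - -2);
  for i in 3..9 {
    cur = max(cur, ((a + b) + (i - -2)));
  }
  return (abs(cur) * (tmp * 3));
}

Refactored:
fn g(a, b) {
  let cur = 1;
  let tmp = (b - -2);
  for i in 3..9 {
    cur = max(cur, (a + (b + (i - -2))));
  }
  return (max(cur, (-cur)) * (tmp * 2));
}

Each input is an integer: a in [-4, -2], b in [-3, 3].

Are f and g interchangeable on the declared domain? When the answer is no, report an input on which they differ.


Not equivalent: a=-4, b=-3 separates them (-9 vs -6).
f: cur=1, then tmp=-1, then (i=3), then cur=1, then (i=4), then cur=1, then (i=5), then cur=1, then (i=6), then cur=1, then (i=7), then cur=2, then (i=8), then cur=3, then returns -9
g: cur=1, then tmp=-1, then (i=3), then cur=1, then (i=4), then cur=1, then (i=5), then cur=1, then (i=6), then cur=1, then (i=7), then cur=2, then (i=8), then cur=3, then returns -6
verdict: not equivalent; witness: a=-4, b=-3


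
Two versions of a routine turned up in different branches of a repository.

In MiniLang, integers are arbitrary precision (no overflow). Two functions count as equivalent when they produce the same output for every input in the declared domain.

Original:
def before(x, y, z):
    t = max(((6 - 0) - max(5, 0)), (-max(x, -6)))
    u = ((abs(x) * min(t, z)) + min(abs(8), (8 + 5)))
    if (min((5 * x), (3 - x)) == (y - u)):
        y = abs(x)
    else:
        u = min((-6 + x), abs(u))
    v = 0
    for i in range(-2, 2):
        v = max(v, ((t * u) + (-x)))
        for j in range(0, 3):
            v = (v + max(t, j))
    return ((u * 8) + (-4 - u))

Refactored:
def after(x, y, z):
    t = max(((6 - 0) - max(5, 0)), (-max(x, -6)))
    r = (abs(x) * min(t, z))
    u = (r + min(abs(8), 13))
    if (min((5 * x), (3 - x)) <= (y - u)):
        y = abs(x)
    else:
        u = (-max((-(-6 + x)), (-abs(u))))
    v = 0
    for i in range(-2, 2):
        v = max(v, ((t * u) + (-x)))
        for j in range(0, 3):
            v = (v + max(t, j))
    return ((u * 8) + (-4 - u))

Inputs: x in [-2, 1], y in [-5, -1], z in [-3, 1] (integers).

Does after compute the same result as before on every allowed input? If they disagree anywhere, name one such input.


Try x=-2, y=-5, z=-3.
before: t becomes 2; next u becomes 2; next (min((5 * x), (3 - x)) == (y - u)) evaluates to false; next u becomes -8; next v becomes 0; next at i=-2:; next v becomes 0; next at j=0:; next v becomes 2; next at j=1:; next v becomes 4; next at j=2:; next v becomes 6; next at i=-1:; next v becomes 6; next at j=0:; next v becomes 8; next at j=1:; next v becomes 10; next at j=2:; next v becomes 12; next at i=0:; next v becomes 12; next at j=0:; next v becomes 14; next at j=1:; next v becomes 16; next at j=2:; next v becomes 18; next at i=1:; next v becomes 18; next at j=0:; next v becomes 20; next at j=1:; next v becomes 22; next at j=2:; next v becomes 24; next final value -60
after: t becomes 2; next r becomes -6; next u becomes 2; next (min((5 * x), (3 - x)) <= (y - u)) evaluates to true; next y becomes 2; next v becomes 0; next at i=-2:; next v becomes 6; next at j=0:; next v becomes 8; next at j=1:; next v becomes 10; next at j=2:; next v becomes 12; next at i=-1:; next v becomes 12; next at j=0:; next v becomes 14; next at j=1:; next v becomes 16; next at j=2:; next v becomes 18; next at i=0:; next v becomes 18; next at j=0:; next v becomes 20; next at j=1:; next v becomes 22; next at j=2:; next v becomes 24; next at i=1:; next v becomes 24; next at j=0:; next v becomes 26; next at j=1:; next v becomes 28; next at j=2:; next v becomes 30; next final value 10
-60 != 10, so the rewrite changes behavior.
verdict: not equivalent; witness: x=-2, y=-5, z=-3


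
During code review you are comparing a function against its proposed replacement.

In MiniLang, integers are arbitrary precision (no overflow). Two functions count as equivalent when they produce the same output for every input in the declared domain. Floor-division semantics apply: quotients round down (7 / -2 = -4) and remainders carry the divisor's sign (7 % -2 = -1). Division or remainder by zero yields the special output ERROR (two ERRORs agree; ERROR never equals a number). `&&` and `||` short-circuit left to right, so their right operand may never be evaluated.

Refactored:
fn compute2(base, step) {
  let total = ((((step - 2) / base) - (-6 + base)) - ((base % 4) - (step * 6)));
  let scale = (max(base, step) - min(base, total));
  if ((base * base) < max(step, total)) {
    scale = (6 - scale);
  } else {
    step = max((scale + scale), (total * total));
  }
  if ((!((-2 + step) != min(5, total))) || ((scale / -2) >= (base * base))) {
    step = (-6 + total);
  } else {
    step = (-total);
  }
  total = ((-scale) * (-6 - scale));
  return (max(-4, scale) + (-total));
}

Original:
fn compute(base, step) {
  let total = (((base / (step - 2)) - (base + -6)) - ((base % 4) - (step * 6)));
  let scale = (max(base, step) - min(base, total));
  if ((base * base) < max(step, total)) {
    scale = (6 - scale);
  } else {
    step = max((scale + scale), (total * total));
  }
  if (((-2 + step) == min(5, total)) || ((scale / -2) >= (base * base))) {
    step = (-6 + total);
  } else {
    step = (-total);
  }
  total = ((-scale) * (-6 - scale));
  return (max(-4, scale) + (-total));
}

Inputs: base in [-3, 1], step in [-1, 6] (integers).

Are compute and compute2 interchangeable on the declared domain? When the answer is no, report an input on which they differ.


These are not equivalent — on base=-3, step=2 the outputs split (ERROR vs -6).
compute: hits division by zero so the output is ERROR
compute2: total becomes 20; next scale becomes 5; next ((base * base) < max(step, total)) evaluates to true; next scale becomes 1; next ((!((-2 + step) != min(5, total))) || ((scale / -2) >= (base * base))) evaluates to false; next step becomes -20; next total becomes 7; next final value -6
verdict: not equivalent; witness: base=-3, step=2


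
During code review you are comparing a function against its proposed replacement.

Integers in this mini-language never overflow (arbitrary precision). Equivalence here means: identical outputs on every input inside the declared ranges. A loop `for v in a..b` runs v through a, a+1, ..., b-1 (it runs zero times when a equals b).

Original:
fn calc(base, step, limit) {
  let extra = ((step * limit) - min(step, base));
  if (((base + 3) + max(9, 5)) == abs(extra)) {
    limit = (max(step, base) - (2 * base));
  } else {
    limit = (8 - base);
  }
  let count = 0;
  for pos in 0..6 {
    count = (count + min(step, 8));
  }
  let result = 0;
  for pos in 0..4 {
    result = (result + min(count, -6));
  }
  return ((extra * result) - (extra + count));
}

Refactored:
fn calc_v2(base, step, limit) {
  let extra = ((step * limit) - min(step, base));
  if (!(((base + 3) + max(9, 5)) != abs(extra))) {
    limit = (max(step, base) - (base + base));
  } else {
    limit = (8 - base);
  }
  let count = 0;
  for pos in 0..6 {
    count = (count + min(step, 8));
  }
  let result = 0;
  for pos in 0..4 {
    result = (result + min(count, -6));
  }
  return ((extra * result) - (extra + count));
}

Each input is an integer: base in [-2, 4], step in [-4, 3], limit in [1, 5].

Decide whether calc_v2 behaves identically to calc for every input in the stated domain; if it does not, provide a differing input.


Comparing the listings, the differences include: boolean connective usage differs; comparison usage differs; constant usage differs; arithmetic usage differs.
One worked example (base=3, step=-3, limit=3) — calc: extra = -6; (((base + 3) + max(9, 5)) == abs(extra)) -> false; limit = 5; count = 0; [pos=0]; count = -3; [pos=1]; count = -6; [pos=2]; count = -9; [pos=3]; count = -12; [pos=4]; count = -15; [pos=5]; count = -18; result = 0; [pos=0]; result = -18; [pos=1]; result = -36; [pos=2]; result = -54; [pos=3]; result = -72; return 456; calc_v2: extra = -6; (!(((base + 3) + max(9, 5)) != abs(extra))) -> false; limit = 5; count = 0; [pos=0]; count = -3; [pos=1]; count = -6; [pos=2]; count = -9; [pos=3]; count = -12; [pos=4]; count = -15; [pos=5]; count = -18; result = 0; [pos=0]; result = -18; [pos=1]; result = -36; [pos=2]; result = -54; [pos=3]; result = -72; return 456; agreement on 456.
An exhaustive pass over the 280 declared inputs shows identical outputs.
verdict: equivalent


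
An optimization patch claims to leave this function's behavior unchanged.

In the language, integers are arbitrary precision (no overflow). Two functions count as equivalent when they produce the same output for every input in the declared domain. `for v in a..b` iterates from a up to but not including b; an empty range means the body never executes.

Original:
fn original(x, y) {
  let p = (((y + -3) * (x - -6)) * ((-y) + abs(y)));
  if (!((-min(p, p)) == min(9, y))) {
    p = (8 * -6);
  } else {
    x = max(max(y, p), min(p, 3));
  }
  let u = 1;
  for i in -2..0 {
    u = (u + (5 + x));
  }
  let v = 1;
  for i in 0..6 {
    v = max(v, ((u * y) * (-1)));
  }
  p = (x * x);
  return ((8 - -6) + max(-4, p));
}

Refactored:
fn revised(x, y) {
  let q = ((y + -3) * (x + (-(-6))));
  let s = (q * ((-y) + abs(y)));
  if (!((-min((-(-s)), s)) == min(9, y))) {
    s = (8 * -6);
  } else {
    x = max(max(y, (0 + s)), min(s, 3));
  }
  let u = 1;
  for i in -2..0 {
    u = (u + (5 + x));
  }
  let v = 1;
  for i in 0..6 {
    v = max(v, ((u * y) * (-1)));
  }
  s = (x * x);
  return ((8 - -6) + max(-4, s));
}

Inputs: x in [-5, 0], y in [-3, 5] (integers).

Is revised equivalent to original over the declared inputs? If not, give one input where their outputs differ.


Although constant usage differs; and arithmetic usage differs; and local variable names differ; and statement counts differ, 54/54 inputs agree.
verdict: equivalent


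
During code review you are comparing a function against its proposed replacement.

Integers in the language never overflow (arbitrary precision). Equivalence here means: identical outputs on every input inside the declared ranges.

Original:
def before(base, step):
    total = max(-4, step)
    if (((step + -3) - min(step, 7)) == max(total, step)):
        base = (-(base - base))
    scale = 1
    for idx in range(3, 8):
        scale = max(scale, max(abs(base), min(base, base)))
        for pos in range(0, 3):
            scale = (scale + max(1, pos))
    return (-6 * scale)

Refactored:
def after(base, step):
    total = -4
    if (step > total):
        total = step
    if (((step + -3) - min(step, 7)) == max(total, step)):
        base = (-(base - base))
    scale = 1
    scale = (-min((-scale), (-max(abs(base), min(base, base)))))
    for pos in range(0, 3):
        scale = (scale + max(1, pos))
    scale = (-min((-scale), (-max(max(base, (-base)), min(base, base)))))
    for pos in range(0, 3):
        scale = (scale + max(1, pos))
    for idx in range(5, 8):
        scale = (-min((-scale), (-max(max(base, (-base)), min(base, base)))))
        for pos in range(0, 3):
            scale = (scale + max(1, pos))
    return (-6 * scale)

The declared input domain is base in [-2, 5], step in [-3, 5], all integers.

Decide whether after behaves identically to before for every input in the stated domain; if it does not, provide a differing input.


Although comparison usage differs; also min/max/abs usage differs; also loop structure differs; also arithmetic usage differs; also constant usage differs; also branching structure differs; also statement counts differ, 72/72 inputs agree.
verdict: equivalent


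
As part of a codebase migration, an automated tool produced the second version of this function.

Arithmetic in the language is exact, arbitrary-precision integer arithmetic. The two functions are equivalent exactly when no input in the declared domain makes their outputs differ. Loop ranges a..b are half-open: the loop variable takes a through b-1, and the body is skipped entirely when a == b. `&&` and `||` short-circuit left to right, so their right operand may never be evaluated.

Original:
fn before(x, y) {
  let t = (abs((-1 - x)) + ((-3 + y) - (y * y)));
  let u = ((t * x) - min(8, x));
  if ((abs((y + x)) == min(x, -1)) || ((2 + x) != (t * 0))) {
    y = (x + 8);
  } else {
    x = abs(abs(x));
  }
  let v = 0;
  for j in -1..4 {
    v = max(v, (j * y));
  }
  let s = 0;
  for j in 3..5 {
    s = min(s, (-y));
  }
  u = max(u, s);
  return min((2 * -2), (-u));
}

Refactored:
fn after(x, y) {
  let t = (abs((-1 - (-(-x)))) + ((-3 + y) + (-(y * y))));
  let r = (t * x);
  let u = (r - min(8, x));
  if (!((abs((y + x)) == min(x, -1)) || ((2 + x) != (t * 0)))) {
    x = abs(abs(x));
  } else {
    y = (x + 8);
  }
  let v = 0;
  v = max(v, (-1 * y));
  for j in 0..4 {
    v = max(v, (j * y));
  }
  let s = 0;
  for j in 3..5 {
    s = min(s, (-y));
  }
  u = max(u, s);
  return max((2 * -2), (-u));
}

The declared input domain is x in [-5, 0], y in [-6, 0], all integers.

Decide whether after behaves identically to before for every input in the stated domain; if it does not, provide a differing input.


Try x=-5, y=-6.
before: t := -41 | u := 210 | ((abs((y + x)) == min(x, -1)) || ((2 + x) != (t * 0))): true | y := 3 | v := 0 | iter j=-1: | v := 0 | iter j=0: | v := 0 | iter j=1: | v := 3 | iter j=2: | v := 6 | iter j=3: | v := 9 | s := 0 | iter j=3: | s := -3 | iter j=4: | s := -3 | u := 210 | result -210
after: t := -41 | r := 205 | u := 210 | (!((abs((y + x)) == min(x, -1)) || ((2 + x) != (t * 0)))): false | y := 3 | v := 0 | v := 0 | iter j=0: | v := 0 | iter j=1: | v := 3 | iter j=2: | v := 6 | iter j=3: | v := 9 | s := 0 | iter j=3: | s := -3 | iter j=4: | s := -3 | u := 210 | result -4
-210 and -4 differ, so these are not the same function on this domain.
verdict: not equivalent; witness: x=-5, y=-6


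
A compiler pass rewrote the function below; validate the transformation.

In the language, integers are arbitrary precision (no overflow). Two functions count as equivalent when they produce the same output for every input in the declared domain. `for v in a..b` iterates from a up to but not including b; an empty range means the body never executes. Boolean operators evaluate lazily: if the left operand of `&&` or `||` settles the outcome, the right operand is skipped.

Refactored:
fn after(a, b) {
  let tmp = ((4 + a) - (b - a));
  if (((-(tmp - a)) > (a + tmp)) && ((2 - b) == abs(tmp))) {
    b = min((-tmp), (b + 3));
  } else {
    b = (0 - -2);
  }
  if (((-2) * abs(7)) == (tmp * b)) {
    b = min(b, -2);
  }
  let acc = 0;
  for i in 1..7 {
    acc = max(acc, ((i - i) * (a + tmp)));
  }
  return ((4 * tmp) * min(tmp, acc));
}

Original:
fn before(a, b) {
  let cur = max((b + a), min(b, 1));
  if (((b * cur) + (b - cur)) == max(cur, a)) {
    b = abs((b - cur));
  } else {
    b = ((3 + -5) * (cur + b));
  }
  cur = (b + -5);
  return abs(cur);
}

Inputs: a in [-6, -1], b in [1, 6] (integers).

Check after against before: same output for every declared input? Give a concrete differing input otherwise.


There is a counterexample at a=-6, b=1: 5 on one side, 324 on the other.
before: cur := 1 | (((b * cur) + (b - cur)) == max(cur, a)): true | b := 0 | cur := -5 | result 5
after: tmp := -9 | (((-(tmp - a)) > (a + tmp)) && ((2 - b) == abs(tmp))): false | b := 2 | (((-2) * abs(7)) == (tmp * b)): false | acc := 0 | iter i=1: | acc := 0 | iter i=2: | acc := 0 | iter i=3: | acc := 0 | iter i=4: | acc := 0 | iter i=5: | acc := 0 | iter i=6: | acc := 0 | result 324
verdict: not equivalent; witness: a=-6, b=1


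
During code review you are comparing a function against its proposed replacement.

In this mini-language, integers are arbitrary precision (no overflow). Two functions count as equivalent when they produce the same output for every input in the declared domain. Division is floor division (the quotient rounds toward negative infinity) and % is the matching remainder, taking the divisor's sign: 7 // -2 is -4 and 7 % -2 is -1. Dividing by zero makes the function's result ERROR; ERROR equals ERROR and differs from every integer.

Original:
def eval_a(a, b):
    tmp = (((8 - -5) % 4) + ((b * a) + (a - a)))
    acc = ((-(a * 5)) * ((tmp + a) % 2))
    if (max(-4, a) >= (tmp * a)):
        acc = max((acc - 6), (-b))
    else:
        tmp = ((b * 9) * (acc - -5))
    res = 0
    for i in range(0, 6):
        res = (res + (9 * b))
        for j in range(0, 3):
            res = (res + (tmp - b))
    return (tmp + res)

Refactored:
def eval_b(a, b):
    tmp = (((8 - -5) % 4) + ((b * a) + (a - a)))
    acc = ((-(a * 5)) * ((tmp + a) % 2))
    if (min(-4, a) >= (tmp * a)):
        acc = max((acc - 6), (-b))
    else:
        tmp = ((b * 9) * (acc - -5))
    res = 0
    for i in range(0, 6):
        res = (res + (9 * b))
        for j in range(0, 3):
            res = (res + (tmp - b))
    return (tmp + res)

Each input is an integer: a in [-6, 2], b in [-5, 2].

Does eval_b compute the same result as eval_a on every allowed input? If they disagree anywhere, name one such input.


Try a=-3, b=0.
eval_a: tmp becomes 1; next acc becomes 0; next (max(-4, a) >= (tmp * a)) evaluates to true; next acc becomes 0; next res becomes 0; next at i=0:; next res becomes 0; next at j=0:; next res becomes 1; next at j=1:; next res becomes 2; next at j=2:; next res becomes 3; next at i=1:; next res becomes 3; next at j=0:; next res becomes 4; next at j=1:; next res becomes 5; next at j=2:; next res becomes 6; next at i=2:; next res becomes 6; next at j=0:; next res becomes 7; next at j=1:; next res becomes 8; next at j=2:; next res becomes 9; next at i=3:; next res becomes 9; next at j=0:; next res becomes 10; next at j=1:; next res becomes 11; next at j=2:; next res becomes 12; next at i=4:; next res becomes 12; next at j=0:; next res becomes 13; next at j=1:; next res becomes 14; next at j=2:; next res becomes 15; next at i=5:; next res becomes 15; next at j=0:; next res becomes 16; next at j=1:; next res becomes 17; next at j=2:; next res becomes 18; next final value 19
eval_b: tmp becomes 1; next acc becomes 0; next (min(-4, a) >= (tmp * a)) evaluates to false; next tmp becomes 0; next res becomes 0; next at i=0:; next res becomes 0; next at j=0:; next res becomes 0; next at j=1:; next res becomes 0; next at j=2:; next res becomes 0; next at i=1:; next res becomes 0; next at j=0:; next res becomes 0; next at j=1:; next res becomes 0; next at j=2:; next res becomes 0; next at i=2:; next res becomes 0; next at j=0:; next res becomes 0; next at j=1:; next res becomes 0; next at j=2:; next res becomes 0; next at i=3:; next res becomes 0; next at j=0:; next res becomes 0; next at j=1:; next res becomes 0; next at j=2:; next res becomes 0; next at i=4:; next res becomes 0; next at j=0:; next res becomes 0; next at j=1:; next res becomes 0; next at j=2:; next res becomes 0; next at i=5:; next res becomes 0; next at j=0:; next res becomes 0; next at j=1:; next res becomes 0; next at j=2:; next res becomes 0; next final value 0
19 against 0: the behavior changed.
verdict: not equivalent; witness: a=-3, b=0


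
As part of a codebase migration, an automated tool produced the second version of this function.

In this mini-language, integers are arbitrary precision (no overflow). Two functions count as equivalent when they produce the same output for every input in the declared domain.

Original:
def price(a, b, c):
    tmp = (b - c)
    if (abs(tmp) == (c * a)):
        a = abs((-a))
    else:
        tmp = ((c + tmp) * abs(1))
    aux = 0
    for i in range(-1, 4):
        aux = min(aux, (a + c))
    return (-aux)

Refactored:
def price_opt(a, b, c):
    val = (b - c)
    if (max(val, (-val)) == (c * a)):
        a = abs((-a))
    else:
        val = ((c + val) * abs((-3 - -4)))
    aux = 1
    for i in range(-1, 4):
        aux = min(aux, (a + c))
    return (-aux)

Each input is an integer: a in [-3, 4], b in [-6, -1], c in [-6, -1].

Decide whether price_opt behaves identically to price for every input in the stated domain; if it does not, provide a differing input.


These are not equivalent — on a=-3, b=-4, c=-1 the outputs split (0 vs -1).
price: tmp=-3, then (abs(tmp) == (c * a)) is true, then a=3, then aux=0, then (i=-1), then aux=0, then (i=0), then aux=0, then (i=1), then aux=0, then (i=2), then aux=0, then (i=3), then aux=0, then returns 0
price_opt: val=-3, then (max(val, (-val)) == (c * a)) is true, then a=3, then aux=1, then (i=-1), then aux=1, then (i=0), then aux=1, then (i=1), then aux=1, then (i=2), then aux=1, then (i=3), then aux=1, then returns -1
verdict: not equivalent; witness: a=-3, b=-4, c=-1


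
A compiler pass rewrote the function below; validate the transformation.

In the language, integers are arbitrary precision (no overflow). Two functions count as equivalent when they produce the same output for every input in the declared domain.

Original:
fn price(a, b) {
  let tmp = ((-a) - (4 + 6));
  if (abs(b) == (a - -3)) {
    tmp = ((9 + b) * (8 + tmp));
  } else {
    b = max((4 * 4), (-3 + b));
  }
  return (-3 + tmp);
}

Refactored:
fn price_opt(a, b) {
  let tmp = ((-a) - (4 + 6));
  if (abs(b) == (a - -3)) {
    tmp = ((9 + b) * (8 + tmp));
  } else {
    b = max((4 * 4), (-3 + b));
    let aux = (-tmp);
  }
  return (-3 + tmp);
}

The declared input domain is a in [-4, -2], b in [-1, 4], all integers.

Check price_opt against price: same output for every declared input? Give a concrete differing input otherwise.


Comparing the listings, the differences include: statement counts differ; also local variable names differ.
As a probe, take a=-2, b=4: price runs tmp := -8 | (abs(b) == (a - -3)): false | b := 16 | result -11; price_opt runs tmp := -8 | (abs(b) == (a - -3)): false | b := 16 | aux := 8 | result -11; both end at -11.
Checked all 18 inputs in the declared domain: the outputs agree on every one.
verdict: equivalent


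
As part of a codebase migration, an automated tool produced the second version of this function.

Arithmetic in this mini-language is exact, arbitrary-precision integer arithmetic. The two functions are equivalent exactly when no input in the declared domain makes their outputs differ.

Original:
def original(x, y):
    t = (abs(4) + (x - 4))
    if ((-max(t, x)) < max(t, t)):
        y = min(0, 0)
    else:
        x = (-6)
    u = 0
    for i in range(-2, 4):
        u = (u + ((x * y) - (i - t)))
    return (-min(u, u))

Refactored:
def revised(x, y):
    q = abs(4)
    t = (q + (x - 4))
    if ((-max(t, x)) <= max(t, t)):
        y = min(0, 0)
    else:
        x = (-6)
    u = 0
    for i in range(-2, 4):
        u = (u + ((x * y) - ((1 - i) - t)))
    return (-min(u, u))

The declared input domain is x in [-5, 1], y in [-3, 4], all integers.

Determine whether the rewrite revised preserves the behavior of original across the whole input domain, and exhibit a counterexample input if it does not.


The rewrite breaks on x=0, y=-3, where the results are -105 and 3.
original: t := 0 | ((-max(t, x)) < max(t, t)): false | x := -6 | u := 0 | iter i=-2: | u := 20 | iter i=-1: | u := 39 | iter i=0: | u := 57 | iter i=1: | u := 74 | iter i=2: | u := 90 | iter i=3: | u := 105 | result -105
revised: q := 4 | t := 0 | ((-max(t, x)) <= max(t, t)): true | y := 0 | u := 0 | iter i=-2: | u := -3 | iter i=-1: | u := -5 | iter i=0: | u := -6 | iter i=1: | u := -6 | iter i=2: | u := -5 | iter i=3: | u := -3 | result 3
verdict: not equivalent; witness: x=0, y=-3


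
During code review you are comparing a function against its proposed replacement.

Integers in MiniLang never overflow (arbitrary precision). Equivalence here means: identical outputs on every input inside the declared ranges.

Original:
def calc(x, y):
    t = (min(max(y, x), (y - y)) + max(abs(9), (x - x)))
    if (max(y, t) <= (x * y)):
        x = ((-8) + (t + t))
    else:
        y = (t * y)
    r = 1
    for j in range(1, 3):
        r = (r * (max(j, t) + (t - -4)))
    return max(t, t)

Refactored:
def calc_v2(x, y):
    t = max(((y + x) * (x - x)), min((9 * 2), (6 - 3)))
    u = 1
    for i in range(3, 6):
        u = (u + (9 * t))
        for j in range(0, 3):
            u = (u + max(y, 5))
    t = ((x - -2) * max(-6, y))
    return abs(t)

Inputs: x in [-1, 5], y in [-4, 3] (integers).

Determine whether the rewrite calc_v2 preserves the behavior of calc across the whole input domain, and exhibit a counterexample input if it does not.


Try x=-1, y=-4.
calc: t=8, then (max(y, t) <= (x * y)) is false, then y=-32, then r=1, then (j=1), then r=20, then (j=2), then r=400, then returns 8
calc_v2: t=3, then u=1, then (i=3), then u=28, then (j=0), then u=33, then (j=1), then u=38, then (j=2), then u=43, then (i=4), then u=70, then (j=0), then u=75, then (j=1), then u=80, then (j=2), then u=85, then (i=5), then u=112, then (j=0), then u=117, then (j=1), then u=122, then (j=2), then u=127, then t=-4, then returns 4
8 and 4 differ, so these are not the same function on this domain.
verdict: not equivalent; witness: x=-1, y=-4


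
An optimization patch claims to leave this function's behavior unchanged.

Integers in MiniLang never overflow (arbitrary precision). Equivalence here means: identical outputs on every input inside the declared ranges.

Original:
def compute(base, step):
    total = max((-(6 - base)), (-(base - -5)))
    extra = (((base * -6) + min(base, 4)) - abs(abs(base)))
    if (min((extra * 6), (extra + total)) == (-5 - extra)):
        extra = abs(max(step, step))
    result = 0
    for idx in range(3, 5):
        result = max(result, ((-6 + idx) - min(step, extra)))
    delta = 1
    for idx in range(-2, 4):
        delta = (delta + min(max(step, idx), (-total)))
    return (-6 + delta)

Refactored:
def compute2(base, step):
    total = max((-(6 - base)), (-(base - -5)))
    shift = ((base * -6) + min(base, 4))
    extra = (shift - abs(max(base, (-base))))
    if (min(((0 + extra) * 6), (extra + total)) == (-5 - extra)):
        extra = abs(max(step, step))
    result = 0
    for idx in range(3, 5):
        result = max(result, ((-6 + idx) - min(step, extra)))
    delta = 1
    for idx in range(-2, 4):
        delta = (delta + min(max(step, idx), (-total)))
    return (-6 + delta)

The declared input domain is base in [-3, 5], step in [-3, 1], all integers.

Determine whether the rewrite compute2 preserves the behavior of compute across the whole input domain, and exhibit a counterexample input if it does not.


Reading the diff, among the changes: min/max/abs usage differs; and statement counts differ; and arithmetic usage differs; and constant usage differs; and local variable names differ.
As a probe, take base=2, step=-1: compute runs total := -4 | extra := -12 | (min((extra * 6), (extra + total)) == (-5 - extra)): false | result := 0 | iter idx=3: | result := 9 | iter idx=4: | result := 10 | delta := 1 | iter idx=-2: | delta := 0 | iter idx=-1: | delta := -1 | iter idx=0: | delta := -1 | iter idx=1: | delta := 0 | iter idx=2: | delta := 2 | iter idx=3: | delta := 5 | result -1; compute2 runs total := -4 | shift := -10 | extra := -12 | (min(((0 + extra) * 6), (extra + total)) == (-5 - extra)): false | result := 0 | iter idx=3: | result := 9 | iter idx=4: | result := 10 | delta := 1 | iter idx=-2: | delta := 0 | iter idx=-1: | delta := -1 | iter idx=0: | delta := -1 | iter idx=1: | delta := 0 | iter idx=2: | delta := 2 | iter idx=3: | delta := 5 | result -1; both end at -1.
Across all 45 domain points the two functions coincide.
verdict: equivalent


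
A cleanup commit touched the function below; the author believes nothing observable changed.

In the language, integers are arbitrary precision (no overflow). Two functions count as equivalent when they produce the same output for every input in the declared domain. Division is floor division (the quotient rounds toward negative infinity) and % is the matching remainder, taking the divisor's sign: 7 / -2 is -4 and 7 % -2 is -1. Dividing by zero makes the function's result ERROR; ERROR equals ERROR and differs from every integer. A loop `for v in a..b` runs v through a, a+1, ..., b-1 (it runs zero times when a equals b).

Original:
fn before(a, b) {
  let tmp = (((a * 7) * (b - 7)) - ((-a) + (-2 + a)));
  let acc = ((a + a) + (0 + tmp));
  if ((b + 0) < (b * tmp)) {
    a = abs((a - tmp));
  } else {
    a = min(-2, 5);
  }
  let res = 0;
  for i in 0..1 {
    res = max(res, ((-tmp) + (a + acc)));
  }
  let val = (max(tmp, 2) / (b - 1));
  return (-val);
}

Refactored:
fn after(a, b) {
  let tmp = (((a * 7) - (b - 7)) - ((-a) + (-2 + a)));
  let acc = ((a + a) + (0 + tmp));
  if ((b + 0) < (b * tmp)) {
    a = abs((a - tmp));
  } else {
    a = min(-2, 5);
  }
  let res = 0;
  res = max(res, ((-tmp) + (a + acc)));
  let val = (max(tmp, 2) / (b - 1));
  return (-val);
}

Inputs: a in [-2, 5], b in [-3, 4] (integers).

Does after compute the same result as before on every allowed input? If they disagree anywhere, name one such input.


Try a=-2, b=-3.
before: tmp becomes 142; next acc becomes 138; next ((b + 0) < (b * tmp)) evaluates to false; next a becomes -2; next res becomes 0; next at i=0:; next res becomes 0; next val becomes -36; next final value 36
after: tmp becomes -2; next acc becomes -6; next ((b + 0) < (b * tmp)) evaluates to true; next a becomes 0; next res becomes 0; next res becomes 0; next val becomes -1; next final value 1
36 vs 1 — the two versions disagree here.
verdict: not equivalent; witness: a=-2, b=-3


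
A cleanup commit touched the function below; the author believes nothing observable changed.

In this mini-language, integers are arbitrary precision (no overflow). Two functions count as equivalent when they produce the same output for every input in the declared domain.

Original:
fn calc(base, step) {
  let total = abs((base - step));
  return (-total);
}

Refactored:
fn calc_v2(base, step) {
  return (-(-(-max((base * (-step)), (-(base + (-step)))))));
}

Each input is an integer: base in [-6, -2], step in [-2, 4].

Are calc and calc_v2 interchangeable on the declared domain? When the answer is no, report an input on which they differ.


At base=-6, step=2: calc gives -8, calc_v2 gives -12.
verdict: not equivalent; witness: base=-6, step=2


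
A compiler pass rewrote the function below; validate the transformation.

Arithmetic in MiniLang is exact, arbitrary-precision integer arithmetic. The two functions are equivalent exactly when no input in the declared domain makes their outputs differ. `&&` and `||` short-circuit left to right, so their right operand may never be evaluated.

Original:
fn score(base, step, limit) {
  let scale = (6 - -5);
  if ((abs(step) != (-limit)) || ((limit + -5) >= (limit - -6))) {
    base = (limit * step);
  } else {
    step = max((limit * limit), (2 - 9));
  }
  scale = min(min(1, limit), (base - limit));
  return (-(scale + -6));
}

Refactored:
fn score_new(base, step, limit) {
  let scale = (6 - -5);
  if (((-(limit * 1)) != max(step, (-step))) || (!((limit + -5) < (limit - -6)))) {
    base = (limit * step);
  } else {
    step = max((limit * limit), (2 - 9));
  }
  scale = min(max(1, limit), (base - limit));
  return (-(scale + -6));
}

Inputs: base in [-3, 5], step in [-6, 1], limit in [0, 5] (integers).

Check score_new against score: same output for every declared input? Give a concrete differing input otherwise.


Evaluate both at base=1, step=0, limit=0.
score: scale := 11 | ((abs(step) != (-limit)) || ((limit + -5) >= (limit - -6))): false | step := 0 | scale := 0 | result 6
score_new: scale := 11 | (((-(limit * 1)) != max(step, (-step))) || (!((limit + -5) < (limit - -6)))): false | step := 0 | scale := 1 | result 5
6 != 5, so the rewrite changes behavior.
verdict: not equivalent; witness: base=1, step=0, limit=0


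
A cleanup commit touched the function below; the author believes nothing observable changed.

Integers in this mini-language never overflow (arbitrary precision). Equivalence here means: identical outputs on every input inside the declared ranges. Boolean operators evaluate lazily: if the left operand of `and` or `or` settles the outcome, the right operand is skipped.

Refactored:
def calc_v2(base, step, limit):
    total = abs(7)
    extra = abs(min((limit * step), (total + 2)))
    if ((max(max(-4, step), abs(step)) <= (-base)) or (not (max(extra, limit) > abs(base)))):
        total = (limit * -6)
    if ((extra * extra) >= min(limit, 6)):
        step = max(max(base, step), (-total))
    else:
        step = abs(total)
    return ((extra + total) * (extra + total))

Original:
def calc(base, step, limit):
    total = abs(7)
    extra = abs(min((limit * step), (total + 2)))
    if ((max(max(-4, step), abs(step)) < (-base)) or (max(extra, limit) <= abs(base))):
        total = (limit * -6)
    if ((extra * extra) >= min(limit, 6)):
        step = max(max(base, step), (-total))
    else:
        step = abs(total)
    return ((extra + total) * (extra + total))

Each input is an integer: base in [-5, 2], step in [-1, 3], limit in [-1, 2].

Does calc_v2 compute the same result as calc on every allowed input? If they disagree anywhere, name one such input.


Run the pair on base=-3, step=3, limit=2.
calc: total = 7; extra = 6; ((max(max(-4, step), abs(step)) < (-base)) or (max(extra, limit) <= abs(base))) -> false; ((extra * extra) >= min(limit, 6)) -> true; step = 3; return 169
calc_v2: total = 7; extra = 6; ((max(max(-4, step), abs(step)) <= (-base)) or (not (max(extra, limit) > abs(base)))) -> true; total = -12; ((extra * extra) >= min(limit, 6)) -> true; step = 12; return 36
169 vs 36 — the two versions disagree here.
verdict: not equivalent; witness: base=-3, step=3, limit=2


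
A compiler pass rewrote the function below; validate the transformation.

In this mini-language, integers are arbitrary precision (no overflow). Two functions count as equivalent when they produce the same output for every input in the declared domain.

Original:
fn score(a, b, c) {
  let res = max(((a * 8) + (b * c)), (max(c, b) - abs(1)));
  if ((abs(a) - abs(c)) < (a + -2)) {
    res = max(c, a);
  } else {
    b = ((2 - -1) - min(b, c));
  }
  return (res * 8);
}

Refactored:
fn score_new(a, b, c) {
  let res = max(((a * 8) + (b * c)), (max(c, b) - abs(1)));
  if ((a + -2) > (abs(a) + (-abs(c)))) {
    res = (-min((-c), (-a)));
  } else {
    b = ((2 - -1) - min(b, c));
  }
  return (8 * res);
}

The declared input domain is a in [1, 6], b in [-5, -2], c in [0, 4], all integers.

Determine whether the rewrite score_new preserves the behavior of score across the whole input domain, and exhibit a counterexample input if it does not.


Reading the diff, among the changes: arithmetic usage differs; and comparison usage differs; and min/max/abs usage differs.
One worked example (a=4, b=-5, c=4) — score: res := 12 | ((abs(a) - abs(c)) < (a + -2)): true | res := 4 | result 32; score_new: res := 12 | ((a + -2) > (abs(a) + (-abs(c)))): true | res := 4 | result 32; agreement on 32.
Checked all 120 inputs in the declared domain: the outputs agree on every one.
verdict: equivalent


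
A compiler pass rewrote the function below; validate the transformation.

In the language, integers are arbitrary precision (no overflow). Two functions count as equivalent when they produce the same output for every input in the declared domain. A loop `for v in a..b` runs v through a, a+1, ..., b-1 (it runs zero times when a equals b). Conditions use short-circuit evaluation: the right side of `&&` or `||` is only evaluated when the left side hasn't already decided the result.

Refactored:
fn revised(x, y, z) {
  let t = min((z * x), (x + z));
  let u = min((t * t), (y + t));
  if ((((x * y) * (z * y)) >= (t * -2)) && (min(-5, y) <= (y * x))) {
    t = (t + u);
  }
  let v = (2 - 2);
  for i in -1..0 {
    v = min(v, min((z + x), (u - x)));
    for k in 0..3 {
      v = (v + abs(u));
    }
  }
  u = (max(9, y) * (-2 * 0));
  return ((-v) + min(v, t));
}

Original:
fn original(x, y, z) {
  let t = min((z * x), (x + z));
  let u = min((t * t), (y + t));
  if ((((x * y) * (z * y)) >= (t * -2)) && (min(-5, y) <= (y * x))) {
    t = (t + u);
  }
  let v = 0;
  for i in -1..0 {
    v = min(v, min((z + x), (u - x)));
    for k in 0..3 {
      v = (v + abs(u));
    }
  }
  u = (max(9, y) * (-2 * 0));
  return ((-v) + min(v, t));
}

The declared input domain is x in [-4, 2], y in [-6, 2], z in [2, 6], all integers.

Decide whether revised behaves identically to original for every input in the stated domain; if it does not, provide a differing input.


Differences: constant usage differs, plus arithmetic usage differs — yet all 315 inputs agree.
verdict: equivalent


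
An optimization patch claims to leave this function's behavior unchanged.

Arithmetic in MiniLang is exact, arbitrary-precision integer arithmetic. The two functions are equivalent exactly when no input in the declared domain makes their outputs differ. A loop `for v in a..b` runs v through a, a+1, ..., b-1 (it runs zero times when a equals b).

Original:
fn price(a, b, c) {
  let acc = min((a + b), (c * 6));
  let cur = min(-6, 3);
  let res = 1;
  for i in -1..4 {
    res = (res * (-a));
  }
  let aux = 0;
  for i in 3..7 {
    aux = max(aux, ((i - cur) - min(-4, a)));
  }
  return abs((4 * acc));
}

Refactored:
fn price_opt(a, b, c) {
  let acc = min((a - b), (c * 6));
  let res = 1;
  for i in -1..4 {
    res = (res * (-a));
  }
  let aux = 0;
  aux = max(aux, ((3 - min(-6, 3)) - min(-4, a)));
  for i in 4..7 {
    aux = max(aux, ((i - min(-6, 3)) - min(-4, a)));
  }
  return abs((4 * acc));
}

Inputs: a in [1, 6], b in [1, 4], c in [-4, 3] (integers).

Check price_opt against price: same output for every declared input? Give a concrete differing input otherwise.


These are not equivalent — on a=1, b=1, c=1 the outputs split (8 vs 0).
price: acc := 2 | cur := -6 | res := 1 | iter i=-1: | res := -1 | iter i=0: | res := 1 | iter i=1: | res := -1 | iter i=2: | res := 1 | iter i=3: | res := -1 | aux := 0 | iter i=3: | aux := 13 | iter i=4: | aux := 14 | iter i=5: | aux := 15 | iter i=6: | aux := 16 | result 8
price_opt: acc := 0 | res := 1 | iter i=-1: | res := -1 | iter i=0: | res := 1 | iter i=1: | res := -1 | iter i=2: | res := 1 | iter i=3: | res := -1 | aux := 0 | aux := 13 | iter i=4: | aux := 14 | iter i=5: | aux := 15 | iter i=6: | aux := 16 | result 0
verdict: not equivalent; witness: a=1, b=1, c=1


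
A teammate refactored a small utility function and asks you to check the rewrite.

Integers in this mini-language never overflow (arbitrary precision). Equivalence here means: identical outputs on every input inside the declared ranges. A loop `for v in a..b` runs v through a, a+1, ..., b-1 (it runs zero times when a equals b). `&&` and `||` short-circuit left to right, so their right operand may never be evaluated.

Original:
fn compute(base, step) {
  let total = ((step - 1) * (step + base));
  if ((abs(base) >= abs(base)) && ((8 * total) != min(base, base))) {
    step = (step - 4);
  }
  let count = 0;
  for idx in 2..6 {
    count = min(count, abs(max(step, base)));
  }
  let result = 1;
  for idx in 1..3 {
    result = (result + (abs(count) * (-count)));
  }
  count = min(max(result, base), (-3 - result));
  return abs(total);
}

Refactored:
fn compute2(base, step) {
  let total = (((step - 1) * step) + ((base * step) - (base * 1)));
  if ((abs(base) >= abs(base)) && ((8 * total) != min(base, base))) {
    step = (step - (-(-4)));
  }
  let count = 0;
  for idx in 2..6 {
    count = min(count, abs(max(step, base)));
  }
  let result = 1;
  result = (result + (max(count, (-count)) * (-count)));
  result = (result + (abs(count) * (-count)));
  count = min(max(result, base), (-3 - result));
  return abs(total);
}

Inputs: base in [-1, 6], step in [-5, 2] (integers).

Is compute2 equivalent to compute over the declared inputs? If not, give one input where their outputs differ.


Behavior is preserved: although min/max/abs usage differs; and arithmetic usage differs; and constant usage differs; and loop structure differs, the outputs never diverge.
One worked example (base=1, step=2) — compute: total becomes 3; next ((abs(base) >= abs(base)) && ((8 * total) != min(base, base))) evaluates to true; next step becomes -2; next count becomes 0; next at idx=2:; next count becomes 0; next at idx=3:; next count becomes 0; next at idx=4:; next count becomes 0; next at idx=5:; next count becomes 0; next result becomes 1; next at idx=1:; next result becomes 1; next at idx=2:; next result becomes 1; next count becomes -4; next final value 3; compute2: total becomes 3; next ((abs(base) >= abs(base)) && ((8 * total) != min(base, base))) evaluates to true; next step becomes -2; next count becomes 0; next at idx=2:; next count becomes 0; next at idx=3:; next count becomes 0; next at idx=4:; next count becomes 0; next at idx=5:; next count becomes 0; next result becomes 1; next result becomes 1; next result becomes 1; next count becomes -4; next final value 3; agreement on 3.
Across all 64 domain points the two functions coincide.
verdict: equivalent
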